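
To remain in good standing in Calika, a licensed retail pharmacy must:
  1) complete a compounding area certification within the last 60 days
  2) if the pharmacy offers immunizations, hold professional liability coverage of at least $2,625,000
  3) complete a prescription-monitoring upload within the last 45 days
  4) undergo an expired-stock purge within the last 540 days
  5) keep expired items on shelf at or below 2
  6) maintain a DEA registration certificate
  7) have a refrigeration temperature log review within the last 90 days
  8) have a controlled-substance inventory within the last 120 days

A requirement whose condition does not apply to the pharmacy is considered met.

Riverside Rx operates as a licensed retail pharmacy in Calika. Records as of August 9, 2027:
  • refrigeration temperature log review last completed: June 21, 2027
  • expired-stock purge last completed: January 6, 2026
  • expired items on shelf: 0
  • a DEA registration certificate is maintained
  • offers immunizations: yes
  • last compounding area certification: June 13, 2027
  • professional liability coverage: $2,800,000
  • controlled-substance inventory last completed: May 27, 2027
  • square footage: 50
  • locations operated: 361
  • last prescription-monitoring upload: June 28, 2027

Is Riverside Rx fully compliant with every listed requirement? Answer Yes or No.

1. compounding area certification 57 days ago vs limit 60 → met
2. condition 'offers immunizations' holds; professional liability coverage $2,800,000 ≥ $2,625,000 → met
3. prescription-monitoring upload 42 days ago vs limit 45 → met
4. expired-stock purge 580 days ago vs limit 540 → not met
5. expired items on shelf 0 ≤ 2 → met
6. DEA registration certificate present → met
7. refrigeration temperature log review 49 days ago vs limit 90 → met
8. controlled-substance inventory 74 days ago vs limit 120 → met
Not met: 4

No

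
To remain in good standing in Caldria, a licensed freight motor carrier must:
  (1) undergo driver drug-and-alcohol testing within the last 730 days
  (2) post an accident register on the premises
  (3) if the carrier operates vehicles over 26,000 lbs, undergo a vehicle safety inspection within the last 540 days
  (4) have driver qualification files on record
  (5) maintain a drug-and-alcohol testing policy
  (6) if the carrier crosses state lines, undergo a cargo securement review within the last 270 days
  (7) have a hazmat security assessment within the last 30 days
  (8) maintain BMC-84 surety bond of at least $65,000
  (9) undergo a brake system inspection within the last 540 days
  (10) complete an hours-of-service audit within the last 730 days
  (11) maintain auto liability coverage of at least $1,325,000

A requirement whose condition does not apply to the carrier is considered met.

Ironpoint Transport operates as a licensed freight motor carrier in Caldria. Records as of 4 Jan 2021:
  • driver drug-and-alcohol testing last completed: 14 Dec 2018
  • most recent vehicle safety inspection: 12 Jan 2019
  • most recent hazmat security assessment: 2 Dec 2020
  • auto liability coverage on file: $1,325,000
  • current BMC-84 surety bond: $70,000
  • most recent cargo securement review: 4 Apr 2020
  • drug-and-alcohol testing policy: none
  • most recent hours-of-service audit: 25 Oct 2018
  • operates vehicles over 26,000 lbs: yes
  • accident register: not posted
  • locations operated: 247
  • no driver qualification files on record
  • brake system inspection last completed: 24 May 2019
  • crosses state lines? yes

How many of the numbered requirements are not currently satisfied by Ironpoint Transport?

1. driver drug-and-alcohol testing 752 days ago vs limit 730 → not met
2. accident register absent → not met
3. condition 'operates vehicles over 26,000 lbs' holds; vehicle safety inspection 723 days ago vs limit 540 → not met
4. driver qualification files absent → not met
5. drug-and-alcohol testing policy absent → not met
6. condition 'crosses state lines' holds; cargo securement review 275 days ago vs limit 270 → not met
7. hazmat security assessment 33 days ago vs limit 30 → not met
8. BMC-84 surety bond $70,000 ≥ $65,000 → met
9. brake system inspection 591 days ago vs limit 540 → not met
10. hours-of-service audit 802 days ago vs limit 730 → not met
11. auto liability coverage $1,325,000 ≥ $1,325,000 → met
Not met: 9 of 11

9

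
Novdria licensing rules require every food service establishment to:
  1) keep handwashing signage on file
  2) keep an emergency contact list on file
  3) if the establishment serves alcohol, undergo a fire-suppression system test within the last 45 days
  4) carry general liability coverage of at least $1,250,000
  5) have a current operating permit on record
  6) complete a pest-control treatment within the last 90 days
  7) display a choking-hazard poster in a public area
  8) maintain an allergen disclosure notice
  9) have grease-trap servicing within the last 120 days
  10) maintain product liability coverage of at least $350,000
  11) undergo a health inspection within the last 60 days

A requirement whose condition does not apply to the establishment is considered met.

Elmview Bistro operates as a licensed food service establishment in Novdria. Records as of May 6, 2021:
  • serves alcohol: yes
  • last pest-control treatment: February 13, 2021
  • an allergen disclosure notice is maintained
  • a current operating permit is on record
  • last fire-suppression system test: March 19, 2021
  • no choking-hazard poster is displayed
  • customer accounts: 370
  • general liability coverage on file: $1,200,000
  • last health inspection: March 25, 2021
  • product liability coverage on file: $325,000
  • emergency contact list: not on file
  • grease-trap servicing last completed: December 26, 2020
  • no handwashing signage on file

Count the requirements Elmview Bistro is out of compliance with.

7

1. handwashing signage absent → not met
2. emergency contact list absent → not met
3. condition 'serves alcohol' holds; fire-suppression system test 48 days ago vs limit 45 → not met
4. general liability coverage $1,200,000 < $1,250,000 → not met
5. current operating permit present → met
6. pest-control treatment 82 days ago vs limit 90 → met
7. choking-hazard poster absent → not met
8. allergen disclosure notice present → met
9. grease-trap servicing 131 days ago vs limit 120 → not met
10. product liability coverage $325,000 < $350,000 → not met
11. health inspection 42 days ago vs limit 60 → met
Not met: 7 of 11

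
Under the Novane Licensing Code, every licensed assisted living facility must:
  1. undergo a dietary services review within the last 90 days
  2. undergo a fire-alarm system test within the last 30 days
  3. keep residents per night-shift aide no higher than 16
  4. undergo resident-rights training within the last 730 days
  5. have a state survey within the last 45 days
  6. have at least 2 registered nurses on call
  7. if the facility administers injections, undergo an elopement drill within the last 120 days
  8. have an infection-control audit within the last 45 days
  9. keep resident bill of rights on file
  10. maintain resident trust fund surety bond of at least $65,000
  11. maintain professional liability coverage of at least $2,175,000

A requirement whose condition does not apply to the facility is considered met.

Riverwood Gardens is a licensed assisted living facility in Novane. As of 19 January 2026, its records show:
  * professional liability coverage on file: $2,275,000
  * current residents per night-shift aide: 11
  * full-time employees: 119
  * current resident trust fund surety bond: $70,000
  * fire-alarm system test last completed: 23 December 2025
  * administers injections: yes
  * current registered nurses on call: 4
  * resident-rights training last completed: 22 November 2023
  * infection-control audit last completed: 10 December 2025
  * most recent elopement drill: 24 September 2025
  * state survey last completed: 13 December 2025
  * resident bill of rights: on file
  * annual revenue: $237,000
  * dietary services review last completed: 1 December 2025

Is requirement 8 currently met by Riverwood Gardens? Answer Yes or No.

Yes

8. infection-control audit 40 days ago vs limit 45 → met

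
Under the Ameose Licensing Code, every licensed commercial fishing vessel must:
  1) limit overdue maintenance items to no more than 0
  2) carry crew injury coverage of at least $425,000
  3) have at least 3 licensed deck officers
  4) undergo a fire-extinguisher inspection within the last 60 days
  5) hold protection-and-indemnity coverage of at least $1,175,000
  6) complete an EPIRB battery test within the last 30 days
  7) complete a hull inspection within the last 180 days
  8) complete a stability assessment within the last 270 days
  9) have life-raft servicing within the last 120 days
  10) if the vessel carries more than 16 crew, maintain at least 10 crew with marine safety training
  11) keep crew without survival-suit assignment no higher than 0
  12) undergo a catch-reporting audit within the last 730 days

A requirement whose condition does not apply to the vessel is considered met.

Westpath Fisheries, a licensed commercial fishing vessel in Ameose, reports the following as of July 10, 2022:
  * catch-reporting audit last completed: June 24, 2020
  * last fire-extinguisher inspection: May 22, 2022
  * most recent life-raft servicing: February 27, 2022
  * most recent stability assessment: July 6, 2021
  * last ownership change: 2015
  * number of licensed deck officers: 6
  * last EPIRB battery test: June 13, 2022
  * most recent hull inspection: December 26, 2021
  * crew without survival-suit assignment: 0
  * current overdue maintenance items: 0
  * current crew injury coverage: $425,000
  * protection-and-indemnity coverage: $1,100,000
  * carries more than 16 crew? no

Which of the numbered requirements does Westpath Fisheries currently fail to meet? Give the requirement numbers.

1. overdue maintenance items 0 ≤ 0 → met
2. crew injury coverage $425,000 ≥ $425,000 → met
3. licensed deck officers 6 ≥ 3 → met
4. fire-extinguisher inspection 49 days ago vs limit 60 → met
5. protection-and-indemnity coverage $1,100,000 < $1,175,000 → not met
6. EPIRB battery test 27 days ago vs limit 30 → met
7. hull inspection 196 days ago vs limit 180 → not met
8. stability assessment 369 days ago vs limit 270 → not met
9. life-raft servicing 133 days ago vs limit 120 → not met
10. condition 'carries more than 16 crew' does not hold → requirement n/a → met
11. crew without survival-suit assignment 0 ≤ 0 → met
12. catch-reporting audit 746 days ago vs limit 730 → not met
Not met: 5, 7, 8, 9, 12

5, 7, 8, 9, 12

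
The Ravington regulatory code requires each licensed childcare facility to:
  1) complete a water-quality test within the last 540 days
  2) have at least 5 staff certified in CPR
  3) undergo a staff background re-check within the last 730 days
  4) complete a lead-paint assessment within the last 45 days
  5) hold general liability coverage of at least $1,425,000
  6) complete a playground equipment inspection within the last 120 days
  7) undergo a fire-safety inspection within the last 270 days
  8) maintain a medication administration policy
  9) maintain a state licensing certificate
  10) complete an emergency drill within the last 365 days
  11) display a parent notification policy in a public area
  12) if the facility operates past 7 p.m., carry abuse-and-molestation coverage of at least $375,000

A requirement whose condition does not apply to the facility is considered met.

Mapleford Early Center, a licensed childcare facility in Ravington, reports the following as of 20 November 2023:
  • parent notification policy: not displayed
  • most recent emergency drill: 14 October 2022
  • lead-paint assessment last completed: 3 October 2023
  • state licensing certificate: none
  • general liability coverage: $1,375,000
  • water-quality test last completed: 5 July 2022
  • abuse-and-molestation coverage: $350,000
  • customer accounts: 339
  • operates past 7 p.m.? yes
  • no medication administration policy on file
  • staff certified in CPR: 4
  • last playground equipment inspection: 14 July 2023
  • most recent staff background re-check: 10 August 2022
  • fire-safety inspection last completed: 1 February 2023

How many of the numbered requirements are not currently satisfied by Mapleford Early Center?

10

1. water-quality test 503 days ago vs limit 540 → met
2. staff certified in CPR 4 < 5 → not met
3. staff background re-check 467 days ago vs limit 730 → met
4. lead-paint assessment 48 days ago vs limit 45 → not met
5. general liability coverage $1,375,000 < $1,425,000 → not met
6. playground equipment inspection 129 days ago vs limit 120 → not met
7. fire-safety inspection 292 days ago vs limit 270 → not met
8. medication administration policy absent → not met
9. state licensing certificate absent → not met
10. emergency drill 402 days ago vs limit 365 → not met
11. parent notification policy absent → not met
12. condition 'operates past 7 p.m.' holds; abuse-and-molestation coverage $350,000 < $375,000 → not met
Not met: 10 of 12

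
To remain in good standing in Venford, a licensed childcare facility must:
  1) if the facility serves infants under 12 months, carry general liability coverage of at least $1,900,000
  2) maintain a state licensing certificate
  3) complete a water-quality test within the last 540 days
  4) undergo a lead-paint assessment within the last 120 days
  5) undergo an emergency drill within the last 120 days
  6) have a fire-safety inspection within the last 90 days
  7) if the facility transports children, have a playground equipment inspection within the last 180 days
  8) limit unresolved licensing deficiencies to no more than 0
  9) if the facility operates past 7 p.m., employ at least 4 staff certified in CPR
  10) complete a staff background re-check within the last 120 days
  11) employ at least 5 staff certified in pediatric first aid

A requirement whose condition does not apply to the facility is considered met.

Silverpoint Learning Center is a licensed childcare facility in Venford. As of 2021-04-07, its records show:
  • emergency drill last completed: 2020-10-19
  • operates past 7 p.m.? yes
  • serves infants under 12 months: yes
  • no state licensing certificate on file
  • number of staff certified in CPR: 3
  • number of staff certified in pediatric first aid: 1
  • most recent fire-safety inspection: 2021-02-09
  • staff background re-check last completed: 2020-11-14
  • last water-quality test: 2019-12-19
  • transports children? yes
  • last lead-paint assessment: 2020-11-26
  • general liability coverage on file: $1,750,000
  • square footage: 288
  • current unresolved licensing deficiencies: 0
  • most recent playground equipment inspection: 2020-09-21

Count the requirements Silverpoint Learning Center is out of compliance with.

8

1. condition 'serves infants under 12 months' holds; general liability coverage $1,750,000 < $1,900,000 → not met
2. state licensing certificate absent → not met
3. water-quality test 475 days ago vs limit 540 → met
4. lead-paint assessment 132 days ago vs limit 120 → not met
5. emergency drill 170 days ago vs limit 120 → not met
6. fire-safety inspection 57 days ago vs limit 90 → met
7. condition 'transports children' holds; playground equipment inspection 198 days ago vs limit 180 → not met
8. unresolved licensing deficiencies 0 ≤ 0 → met
9. condition 'operates past 7 p.m.' holds; staff certified in CPR 3 < 4 → not met
10. staff background re-check 144 days ago vs limit 120 → not met
11. staff certified in pediatric first aid 1 < 5 → not met
Not met: 8 of 11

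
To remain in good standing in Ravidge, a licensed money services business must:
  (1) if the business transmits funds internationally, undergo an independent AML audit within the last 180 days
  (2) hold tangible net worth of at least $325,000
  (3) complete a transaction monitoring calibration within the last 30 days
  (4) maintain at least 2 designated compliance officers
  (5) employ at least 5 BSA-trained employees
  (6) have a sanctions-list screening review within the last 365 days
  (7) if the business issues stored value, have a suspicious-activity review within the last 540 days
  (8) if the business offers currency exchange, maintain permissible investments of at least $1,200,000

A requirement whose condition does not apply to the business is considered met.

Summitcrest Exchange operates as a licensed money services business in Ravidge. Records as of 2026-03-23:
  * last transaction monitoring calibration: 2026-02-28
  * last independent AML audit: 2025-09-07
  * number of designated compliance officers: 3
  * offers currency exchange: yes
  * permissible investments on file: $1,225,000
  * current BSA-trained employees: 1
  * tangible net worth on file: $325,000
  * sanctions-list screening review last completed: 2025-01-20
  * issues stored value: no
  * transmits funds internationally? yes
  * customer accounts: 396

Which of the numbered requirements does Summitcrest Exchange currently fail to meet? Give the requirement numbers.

1. condition 'transmits funds internationally' holds; independent AML audit 197 days ago vs limit 180 → not met
2. tangible net worth $325,000 ≥ $325,000 → met
3. transaction monitoring calibration 23 days ago vs limit 30 → met
4. designated compliance officers 3 ≥ 2 → met
5. BSA-trained employees 1 < 5 → not met
6. sanctions-list screening review 427 days ago vs limit 365 → not met
7. condition 'issues stored value' does not hold → requirement n/a → met
8. condition 'offers currency exchange' holds; permissible investments $1,225,000 ≥ $1,200,000 → met
Not met: 1, 5, 6

1, 5, 6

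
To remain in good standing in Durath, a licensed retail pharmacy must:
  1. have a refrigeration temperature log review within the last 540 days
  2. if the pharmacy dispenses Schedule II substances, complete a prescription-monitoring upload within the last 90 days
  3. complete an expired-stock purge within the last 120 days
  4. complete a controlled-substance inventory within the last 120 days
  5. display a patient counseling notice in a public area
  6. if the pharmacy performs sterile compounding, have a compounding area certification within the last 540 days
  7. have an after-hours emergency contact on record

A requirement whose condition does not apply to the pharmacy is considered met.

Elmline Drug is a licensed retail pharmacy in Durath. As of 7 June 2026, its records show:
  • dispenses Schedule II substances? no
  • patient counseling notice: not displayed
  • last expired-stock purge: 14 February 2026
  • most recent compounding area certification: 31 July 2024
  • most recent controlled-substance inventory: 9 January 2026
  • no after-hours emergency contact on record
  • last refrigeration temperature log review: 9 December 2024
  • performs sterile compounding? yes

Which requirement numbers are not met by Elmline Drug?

1, 4, 5, 6, 7

1. refrigeration temperature log review 545 days ago vs limit 540 → not met
2. condition 'dispenses Schedule II substances' does not hold → requirement n/a → met
3. expired-stock purge 113 days ago vs limit 120 → met
4. controlled-substance inventory 149 days ago vs limit 120 → not met
5. patient counseling notice absent → not met
6. condition 'performs sterile compounding' holds; compounding area certification 676 days ago vs limit 540 → not met
7. after-hours emergency contact absent → not met
Not met: 1, 4, 5, 6, 7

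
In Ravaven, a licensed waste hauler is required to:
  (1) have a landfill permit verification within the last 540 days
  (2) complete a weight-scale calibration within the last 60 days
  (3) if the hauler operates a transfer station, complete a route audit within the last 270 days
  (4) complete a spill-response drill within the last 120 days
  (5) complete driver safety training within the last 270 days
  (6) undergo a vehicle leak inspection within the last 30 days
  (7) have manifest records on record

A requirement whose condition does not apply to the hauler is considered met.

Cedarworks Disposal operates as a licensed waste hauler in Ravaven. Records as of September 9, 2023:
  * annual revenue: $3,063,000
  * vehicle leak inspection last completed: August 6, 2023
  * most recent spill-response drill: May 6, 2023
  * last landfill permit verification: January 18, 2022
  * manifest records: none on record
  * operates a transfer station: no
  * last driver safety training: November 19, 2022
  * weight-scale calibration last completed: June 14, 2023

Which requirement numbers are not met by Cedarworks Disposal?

1. landfill permit verification 599 days ago vs limit 540 → not met
2. weight-scale calibration 87 days ago vs limit 60 → not met
3. condition 'operates a transfer station' does not hold → requirement n/a → met
4. spill-response drill 126 days ago vs limit 120 → not met
5. driver safety training 294 days ago vs limit 270 → not met
6. vehicle leak inspection 34 days ago vs limit 30 → not met
7. manifest records absent → not met
Not met: 1, 2, 4, 5, 6, 7

1, 2, 4, 5, 6, 7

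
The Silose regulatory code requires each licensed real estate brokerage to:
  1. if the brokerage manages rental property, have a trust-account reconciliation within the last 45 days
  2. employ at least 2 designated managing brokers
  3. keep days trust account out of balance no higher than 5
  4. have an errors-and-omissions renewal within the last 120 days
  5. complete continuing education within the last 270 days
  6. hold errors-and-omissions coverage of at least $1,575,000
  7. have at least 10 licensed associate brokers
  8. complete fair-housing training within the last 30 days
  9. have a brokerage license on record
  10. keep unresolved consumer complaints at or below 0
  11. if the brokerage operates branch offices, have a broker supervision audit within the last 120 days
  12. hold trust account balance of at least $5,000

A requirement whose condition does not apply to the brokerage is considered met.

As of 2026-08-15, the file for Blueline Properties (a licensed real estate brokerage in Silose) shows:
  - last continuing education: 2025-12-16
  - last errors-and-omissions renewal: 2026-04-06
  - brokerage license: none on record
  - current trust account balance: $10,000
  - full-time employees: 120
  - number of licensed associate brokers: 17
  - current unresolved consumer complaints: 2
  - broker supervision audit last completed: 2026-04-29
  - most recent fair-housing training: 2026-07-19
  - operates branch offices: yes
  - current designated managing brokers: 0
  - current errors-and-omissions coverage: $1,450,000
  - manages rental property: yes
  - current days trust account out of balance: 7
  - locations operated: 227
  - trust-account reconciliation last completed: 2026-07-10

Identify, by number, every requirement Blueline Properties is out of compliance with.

1. condition 'manages rental property' holds; trust-account reconciliation 36 days ago vs limit 45 → met
2. designated managing brokers 0 < 2 → not met
3. days trust account out of balance 7 > 5 → not met
4. errors-and-omissions renewal 131 days ago vs limit 120 → not met
5. continuing education 242 days ago vs limit 270 → met
6. errors-and-omissions coverage $1,450,000 < $1,575,000 → not met
7. licensed associate brokers 17 ≥ 10 → met
8. fair-housing training 27 days ago vs limit 30 → met
9. brokerage license absent → not met
10. unresolved consumer complaints 2 > 0 → not met
11. condition 'operates branch offices' holds; broker supervision audit 108 days ago vs limit 120 → met
12. trust account balance $10,000 ≥ $5,000 → met
Not met: 2, 3, 4, 6, 9, 10

2, 3, 4, 6, 9, 10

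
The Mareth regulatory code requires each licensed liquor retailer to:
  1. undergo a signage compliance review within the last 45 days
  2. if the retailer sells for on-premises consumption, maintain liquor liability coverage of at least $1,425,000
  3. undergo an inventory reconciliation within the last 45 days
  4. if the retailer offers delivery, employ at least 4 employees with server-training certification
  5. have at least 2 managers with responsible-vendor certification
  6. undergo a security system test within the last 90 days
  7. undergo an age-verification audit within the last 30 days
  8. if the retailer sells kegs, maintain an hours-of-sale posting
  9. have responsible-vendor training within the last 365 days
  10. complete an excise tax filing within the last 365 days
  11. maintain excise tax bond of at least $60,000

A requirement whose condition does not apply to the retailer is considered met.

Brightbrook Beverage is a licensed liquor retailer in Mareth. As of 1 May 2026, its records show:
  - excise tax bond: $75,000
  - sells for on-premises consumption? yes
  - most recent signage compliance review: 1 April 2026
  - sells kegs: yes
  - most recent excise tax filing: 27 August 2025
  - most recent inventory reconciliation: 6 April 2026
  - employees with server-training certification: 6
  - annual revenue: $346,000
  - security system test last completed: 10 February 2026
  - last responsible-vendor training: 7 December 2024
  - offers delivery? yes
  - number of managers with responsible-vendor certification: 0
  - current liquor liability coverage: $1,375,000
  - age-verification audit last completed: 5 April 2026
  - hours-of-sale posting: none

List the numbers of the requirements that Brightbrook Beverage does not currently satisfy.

2, 5, 8, 9

1. signage compliance review 30 days ago vs limit 45 → met
2. condition 'sells for on-premises consumption' holds; liquor liability coverage $1,375,000 < $1,425,000 → not met
3. inventory reconciliation 25 days ago vs limit 45 → met
4. condition 'offers delivery' holds; employees with server-training certification 6 ≥ 4 → met
5. managers with responsible-vendor certification 0 < 2 → not met
6. security system test 80 days ago vs limit 90 → met
7. age-verification audit 26 days ago vs limit 30 → met
8. condition 'sells kegs' holds; hours-of-sale posting absent → not met
9. responsible-vendor training 510 days ago vs limit 365 → not met
10. excise tax filing 247 days ago vs limit 365 → met
11. excise tax bond $75,000 ≥ $60,000 → met
Not met: 2, 5, 8, 9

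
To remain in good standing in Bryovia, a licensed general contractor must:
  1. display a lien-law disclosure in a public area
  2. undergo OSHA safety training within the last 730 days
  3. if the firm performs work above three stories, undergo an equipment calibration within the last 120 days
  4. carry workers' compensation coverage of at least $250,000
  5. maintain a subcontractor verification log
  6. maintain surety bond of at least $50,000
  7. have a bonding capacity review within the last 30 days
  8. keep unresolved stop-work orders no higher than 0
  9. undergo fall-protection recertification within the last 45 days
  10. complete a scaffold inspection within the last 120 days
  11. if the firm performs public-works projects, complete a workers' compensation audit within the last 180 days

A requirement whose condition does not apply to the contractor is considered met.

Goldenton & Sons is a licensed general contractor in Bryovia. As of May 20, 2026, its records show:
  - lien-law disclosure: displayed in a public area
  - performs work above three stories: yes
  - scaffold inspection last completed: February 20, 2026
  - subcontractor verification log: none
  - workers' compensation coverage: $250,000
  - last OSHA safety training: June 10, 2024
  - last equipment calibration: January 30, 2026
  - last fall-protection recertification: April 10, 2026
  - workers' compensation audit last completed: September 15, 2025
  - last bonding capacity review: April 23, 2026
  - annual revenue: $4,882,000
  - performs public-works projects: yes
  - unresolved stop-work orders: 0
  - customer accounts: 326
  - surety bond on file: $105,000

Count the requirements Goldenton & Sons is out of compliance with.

2

1. lien-law disclosure present → met
2. OSHA safety training 709 days ago vs limit 730 → met
3. condition 'performs work above three stories' holds; equipment calibration 110 days ago vs limit 120 → met
4. workers' compensation coverage $250,000 ≥ $250,000 → met
5. subcontractor verification log absent → not met
6. surety bond $105,000 ≥ $50,000 → met
7. bonding capacity review 27 days ago vs limit 30 → met
8. unresolved stop-work orders 0 ≤ 0 → met
9. fall-protection recertification 40 days ago vs limit 45 → met
10. scaffold inspection 89 days ago vs limit 120 → met
11. condition 'performs public-works projects' holds; workers' compensation audit 247 days ago vs limit 180 → not met
Not met: 2 of 11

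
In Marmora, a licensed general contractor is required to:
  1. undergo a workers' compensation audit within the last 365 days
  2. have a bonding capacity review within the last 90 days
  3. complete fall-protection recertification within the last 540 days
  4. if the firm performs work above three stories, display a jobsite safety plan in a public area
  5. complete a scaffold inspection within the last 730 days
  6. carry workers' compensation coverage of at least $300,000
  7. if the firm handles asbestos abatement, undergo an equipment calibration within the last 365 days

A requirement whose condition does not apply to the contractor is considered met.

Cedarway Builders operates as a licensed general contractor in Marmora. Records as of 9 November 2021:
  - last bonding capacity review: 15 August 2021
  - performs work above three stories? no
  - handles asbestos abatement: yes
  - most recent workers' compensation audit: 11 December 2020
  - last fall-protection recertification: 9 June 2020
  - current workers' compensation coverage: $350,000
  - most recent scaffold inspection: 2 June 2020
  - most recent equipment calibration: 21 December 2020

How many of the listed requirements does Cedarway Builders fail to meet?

0

1. workers' compensation audit 333 days ago vs limit 365 → met
2. bonding capacity review 86 days ago vs limit 90 → met
3. fall-protection recertification 518 days ago vs limit 540 → met
4. condition 'performs work above three stories' does not hold → requirement n/a → met
5. scaffold inspection 525 days ago vs limit 730 → met
6. workers' compensation coverage $350,000 ≥ $300,000 → met
7. condition 'handles asbestos abatement' holds; equipment calibration 323 days ago vs limit 365 → met
Not met: 0 of 7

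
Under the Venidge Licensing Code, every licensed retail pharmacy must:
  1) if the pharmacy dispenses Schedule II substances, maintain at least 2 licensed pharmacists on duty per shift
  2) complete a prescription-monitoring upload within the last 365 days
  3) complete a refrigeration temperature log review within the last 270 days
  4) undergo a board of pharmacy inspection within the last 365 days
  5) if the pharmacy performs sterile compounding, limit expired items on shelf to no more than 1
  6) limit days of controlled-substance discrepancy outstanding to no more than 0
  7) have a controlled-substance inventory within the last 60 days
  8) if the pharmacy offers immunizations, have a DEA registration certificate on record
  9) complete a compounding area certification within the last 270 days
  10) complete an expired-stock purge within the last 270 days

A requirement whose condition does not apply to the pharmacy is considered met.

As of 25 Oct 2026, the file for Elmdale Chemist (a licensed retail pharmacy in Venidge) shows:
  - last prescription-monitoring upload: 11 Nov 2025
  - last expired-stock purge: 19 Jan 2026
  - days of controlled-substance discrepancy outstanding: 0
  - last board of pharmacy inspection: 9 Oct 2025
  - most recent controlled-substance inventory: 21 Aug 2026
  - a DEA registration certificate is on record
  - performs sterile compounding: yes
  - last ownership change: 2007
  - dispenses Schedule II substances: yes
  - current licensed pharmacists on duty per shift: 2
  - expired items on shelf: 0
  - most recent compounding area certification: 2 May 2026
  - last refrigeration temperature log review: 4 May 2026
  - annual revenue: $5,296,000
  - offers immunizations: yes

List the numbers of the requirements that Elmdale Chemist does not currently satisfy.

4, 7, 10

1. condition 'dispenses Schedule II substances' holds; licensed pharmacists on duty per shift 2 ≥ 2 → met
2. prescription-monitoring upload 348 days ago vs limit 365 → met
3. refrigeration temperature log review 174 days ago vs limit 270 → met
4. board of pharmacy inspection 381 days ago vs limit 365 → not met
5. condition 'performs sterile compounding' holds; expired items on shelf 0 ≤ 1 → met
6. days of controlled-substance discrepancy outstanding 0 ≤ 0 → met
7. controlled-substance inventory 65 days ago vs limit 60 → not met
8. condition 'offers immunizations' holds; DEA registration certificate present → met
9. compounding area certification 176 days ago vs limit 270 → met
10. expired-stock purge 279 days ago vs limit 270 → not met
Not met: 4, 7, 10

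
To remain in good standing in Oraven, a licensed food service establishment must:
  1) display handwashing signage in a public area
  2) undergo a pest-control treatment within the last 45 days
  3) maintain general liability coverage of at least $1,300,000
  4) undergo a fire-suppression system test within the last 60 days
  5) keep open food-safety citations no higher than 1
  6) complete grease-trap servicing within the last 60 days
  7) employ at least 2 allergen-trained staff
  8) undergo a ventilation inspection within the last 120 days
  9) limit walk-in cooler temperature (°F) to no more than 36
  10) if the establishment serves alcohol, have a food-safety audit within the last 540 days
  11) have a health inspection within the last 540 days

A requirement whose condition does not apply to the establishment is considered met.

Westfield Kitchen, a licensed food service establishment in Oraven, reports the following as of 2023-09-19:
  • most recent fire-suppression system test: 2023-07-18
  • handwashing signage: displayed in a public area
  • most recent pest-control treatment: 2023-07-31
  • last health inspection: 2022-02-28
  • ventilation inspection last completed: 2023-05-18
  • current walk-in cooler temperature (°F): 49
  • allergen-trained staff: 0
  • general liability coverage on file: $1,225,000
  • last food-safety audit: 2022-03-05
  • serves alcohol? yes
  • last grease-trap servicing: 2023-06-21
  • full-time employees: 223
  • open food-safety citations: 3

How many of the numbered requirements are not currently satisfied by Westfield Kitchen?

10

1. handwashing signage present → met
2. pest-control treatment 50 days ago vs limit 45 → not met
3. general liability coverage $1,225,000 < $1,300,000 → not met
4. fire-suppression system test 63 days ago vs limit 60 → not met
5. open food-safety citations 3 > 1 → not met
6. grease-trap servicing 90 days ago vs limit 60 → not met
7. allergen-trained staff 0 < 2 → not met
8. ventilation inspection 124 days ago vs limit 120 → not met
9. walk-in cooler temperature (°F) 49 > 36 → not met
10. condition 'serves alcohol' holds; food-safety audit 563 days ago vs limit 540 → not met
11. health inspection 568 days ago vs limit 540 → not met
Not met: 10 of 11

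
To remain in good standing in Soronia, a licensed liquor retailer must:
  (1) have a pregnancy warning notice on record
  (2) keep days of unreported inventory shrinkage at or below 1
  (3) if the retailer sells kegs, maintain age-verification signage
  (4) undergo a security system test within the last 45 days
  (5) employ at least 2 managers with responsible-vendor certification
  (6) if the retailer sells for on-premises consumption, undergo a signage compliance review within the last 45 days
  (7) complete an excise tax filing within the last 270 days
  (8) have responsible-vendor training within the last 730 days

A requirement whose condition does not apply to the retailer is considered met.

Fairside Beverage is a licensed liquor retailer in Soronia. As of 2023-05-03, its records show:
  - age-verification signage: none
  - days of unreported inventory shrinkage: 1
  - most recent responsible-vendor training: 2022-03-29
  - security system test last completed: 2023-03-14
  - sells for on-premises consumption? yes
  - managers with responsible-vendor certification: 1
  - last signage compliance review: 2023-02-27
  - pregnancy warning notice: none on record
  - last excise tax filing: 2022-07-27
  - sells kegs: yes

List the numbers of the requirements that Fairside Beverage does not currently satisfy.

1, 3, 4, 5, 6, 7

1. pregnancy warning notice absent → not met
2. days of unreported inventory shrinkage 1 ≤ 1 → met
3. condition 'sells kegs' holds; age-verification signage absent → not met
4. security system test 50 days ago vs limit 45 → not met
5. managers with responsible-vendor certification 1 < 2 → not met
6. condition 'sells for on-premises consumption' holds; signage compliance review 65 days ago vs limit 45 → not met
7. excise tax filing 280 days ago vs limit 270 → not met
8. responsible-vendor training 400 days ago vs limit 730 → met
Not met: 1, 3, 4, 5, 6, 7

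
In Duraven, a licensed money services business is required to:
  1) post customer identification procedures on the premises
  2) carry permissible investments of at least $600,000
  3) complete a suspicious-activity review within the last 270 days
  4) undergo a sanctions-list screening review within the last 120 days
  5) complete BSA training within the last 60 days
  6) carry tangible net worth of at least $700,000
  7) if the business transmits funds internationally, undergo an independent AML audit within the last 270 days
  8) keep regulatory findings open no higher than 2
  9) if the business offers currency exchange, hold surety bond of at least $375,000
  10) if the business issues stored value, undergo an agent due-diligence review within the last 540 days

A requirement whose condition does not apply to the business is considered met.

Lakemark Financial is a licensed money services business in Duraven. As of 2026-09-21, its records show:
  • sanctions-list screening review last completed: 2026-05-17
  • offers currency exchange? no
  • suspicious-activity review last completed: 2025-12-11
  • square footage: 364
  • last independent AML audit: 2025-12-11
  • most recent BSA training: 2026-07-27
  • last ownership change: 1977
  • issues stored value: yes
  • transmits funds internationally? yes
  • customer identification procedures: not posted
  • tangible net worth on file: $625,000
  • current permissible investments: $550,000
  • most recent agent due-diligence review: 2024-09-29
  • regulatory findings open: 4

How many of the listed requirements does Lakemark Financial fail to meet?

8

1. customer identification procedures absent → not met
2. permissible investments $550,000 < $600,000 → not met
3. suspicious-activity review 284 days ago vs limit 270 → not met
4. sanctions-list screening review 127 days ago vs limit 120 → not met
5. BSA training 56 days ago vs limit 60 → met
6. tangible net worth $625,000 < $700,000 → not met
7. condition 'transmits funds internationally' holds; independent AML audit 284 days ago vs limit 270 → not met
8. regulatory findings open 4 > 2 → not met
9. condition 'offers currency exchange' does not hold → requirement n/a → met
10. condition 'issues stored value' holds; agent due-diligence review 722 days ago vs limit 540 → not met
Not met: 8 of 10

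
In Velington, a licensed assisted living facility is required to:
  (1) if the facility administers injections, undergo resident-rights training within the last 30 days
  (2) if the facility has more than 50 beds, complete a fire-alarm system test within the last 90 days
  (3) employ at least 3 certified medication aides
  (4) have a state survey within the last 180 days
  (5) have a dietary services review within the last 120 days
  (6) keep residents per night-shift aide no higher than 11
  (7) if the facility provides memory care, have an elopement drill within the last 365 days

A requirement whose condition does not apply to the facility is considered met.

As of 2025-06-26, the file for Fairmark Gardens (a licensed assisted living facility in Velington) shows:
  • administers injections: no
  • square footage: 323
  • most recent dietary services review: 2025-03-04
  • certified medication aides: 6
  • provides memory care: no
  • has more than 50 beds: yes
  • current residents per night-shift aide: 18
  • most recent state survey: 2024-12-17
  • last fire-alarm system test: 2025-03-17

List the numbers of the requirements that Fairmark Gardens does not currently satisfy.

2, 4, 6

1. condition 'administers injections' does not hold → requirement n/a → met
2. condition 'has more than 50 beds' holds; fire-alarm system test 101 days ago vs limit 90 → not met
3. certified medication aides 6 ≥ 3 → met
4. state survey 191 days ago vs limit 180 → not met
5. dietary services review 114 days ago vs limit 120 → met
6. residents per night-shift aide 18 > 11 → not met
7. condition 'provides memory care' does not hold → requirement n/a → met
Not met: 2, 4, 6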